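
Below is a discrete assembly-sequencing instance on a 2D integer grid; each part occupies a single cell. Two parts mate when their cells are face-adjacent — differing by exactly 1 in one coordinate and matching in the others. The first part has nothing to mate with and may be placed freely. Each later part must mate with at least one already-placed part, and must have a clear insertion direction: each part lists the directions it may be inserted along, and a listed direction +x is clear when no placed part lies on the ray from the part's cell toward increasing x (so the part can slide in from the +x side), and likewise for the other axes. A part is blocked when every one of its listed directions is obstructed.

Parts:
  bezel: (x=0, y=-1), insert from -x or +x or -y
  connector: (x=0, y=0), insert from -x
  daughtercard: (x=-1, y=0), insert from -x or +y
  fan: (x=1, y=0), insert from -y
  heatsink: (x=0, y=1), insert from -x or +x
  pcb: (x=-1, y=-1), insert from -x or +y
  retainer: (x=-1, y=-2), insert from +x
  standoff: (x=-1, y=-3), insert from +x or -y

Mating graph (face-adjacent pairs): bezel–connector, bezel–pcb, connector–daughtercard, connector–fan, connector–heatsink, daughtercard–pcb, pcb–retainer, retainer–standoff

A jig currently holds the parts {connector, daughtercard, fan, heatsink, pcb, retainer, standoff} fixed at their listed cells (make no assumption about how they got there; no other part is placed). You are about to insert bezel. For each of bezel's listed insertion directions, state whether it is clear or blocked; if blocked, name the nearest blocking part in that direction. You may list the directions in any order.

+x: clear; -x: blocked by pcb; -y: clear

-x: nearest on ray is pcb@(-1, -1) ⇒ blocked
+x: ray from bezel(0, -1) has no placed part ⇒ clear
-y: ray from bezel(0, -1) has no placed part ⇒ clear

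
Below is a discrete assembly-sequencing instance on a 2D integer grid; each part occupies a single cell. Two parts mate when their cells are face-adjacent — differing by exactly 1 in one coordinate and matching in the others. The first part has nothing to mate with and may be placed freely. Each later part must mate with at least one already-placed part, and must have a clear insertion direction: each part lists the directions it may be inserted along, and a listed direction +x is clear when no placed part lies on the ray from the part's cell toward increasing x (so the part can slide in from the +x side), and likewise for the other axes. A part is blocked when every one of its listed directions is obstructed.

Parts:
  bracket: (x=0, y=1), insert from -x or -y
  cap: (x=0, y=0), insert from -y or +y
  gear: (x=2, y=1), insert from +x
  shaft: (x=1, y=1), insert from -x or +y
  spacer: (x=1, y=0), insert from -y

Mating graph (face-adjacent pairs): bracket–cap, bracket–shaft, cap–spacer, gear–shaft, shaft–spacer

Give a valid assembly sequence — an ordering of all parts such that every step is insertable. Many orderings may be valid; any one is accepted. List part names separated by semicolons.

cap; spacer; shaft; gear; bracket

1. cap@(0, 0) [-y clear] — {cap}
2. spacer@(1, 0) [-y clear] — {cap, spacer}
3. shaft@(1, 1) [-x clear] — {cap, shaft, spacer}
4. gear@(2, 1) [+x clear] — {cap, gear, shaft, spacer}
5. bracket@(0, 1) [-x clear] — {bracket, cap, gear, shaft, spacer}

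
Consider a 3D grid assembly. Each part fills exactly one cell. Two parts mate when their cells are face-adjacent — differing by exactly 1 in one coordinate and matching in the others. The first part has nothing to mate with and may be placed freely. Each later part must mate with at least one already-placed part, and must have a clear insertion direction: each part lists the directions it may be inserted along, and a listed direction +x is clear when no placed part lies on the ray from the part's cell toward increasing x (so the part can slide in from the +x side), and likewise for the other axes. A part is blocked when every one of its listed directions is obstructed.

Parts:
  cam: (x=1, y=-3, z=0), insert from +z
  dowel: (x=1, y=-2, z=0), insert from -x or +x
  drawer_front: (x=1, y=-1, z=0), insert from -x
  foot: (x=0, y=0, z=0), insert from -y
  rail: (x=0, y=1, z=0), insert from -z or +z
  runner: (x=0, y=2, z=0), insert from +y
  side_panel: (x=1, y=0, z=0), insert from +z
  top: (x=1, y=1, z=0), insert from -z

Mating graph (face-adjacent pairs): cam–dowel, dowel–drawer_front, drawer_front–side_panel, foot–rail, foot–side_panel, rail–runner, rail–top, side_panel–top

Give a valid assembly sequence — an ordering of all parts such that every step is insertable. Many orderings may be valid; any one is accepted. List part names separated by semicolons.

1. top@(1, 1, 0) [-z clear] — {top}
2. side_panel@(1, 0, 0) [+z clear] — {side_panel, top}
3. foot@(0, 0, 0) [-y clear] — {foot, side_panel, top}
4. drawer_front@(1, -1, 0) [-x clear] — {drawer_front, foot, side_panel, top}
5. dowel@(1, -2, 0) [-x clear] — {dowel, drawer_front, foot, side_panel, top}
6. cam@(1, -3, 0) [+z clear] — {cam, dowel, drawer_front, foot, side_panel, top}
7. rail@(0, 1, 0) [-z clear] — {cam, dowel, drawer_front, foot, rail, side_panel, top}
8. runner@(0, 2, 0) [+y clear] — {cam, dowel, drawer_front, foot, rail, runner, side_panel, top}

top; side_panel; foot; drawer_front; dowel; cam; rail; runner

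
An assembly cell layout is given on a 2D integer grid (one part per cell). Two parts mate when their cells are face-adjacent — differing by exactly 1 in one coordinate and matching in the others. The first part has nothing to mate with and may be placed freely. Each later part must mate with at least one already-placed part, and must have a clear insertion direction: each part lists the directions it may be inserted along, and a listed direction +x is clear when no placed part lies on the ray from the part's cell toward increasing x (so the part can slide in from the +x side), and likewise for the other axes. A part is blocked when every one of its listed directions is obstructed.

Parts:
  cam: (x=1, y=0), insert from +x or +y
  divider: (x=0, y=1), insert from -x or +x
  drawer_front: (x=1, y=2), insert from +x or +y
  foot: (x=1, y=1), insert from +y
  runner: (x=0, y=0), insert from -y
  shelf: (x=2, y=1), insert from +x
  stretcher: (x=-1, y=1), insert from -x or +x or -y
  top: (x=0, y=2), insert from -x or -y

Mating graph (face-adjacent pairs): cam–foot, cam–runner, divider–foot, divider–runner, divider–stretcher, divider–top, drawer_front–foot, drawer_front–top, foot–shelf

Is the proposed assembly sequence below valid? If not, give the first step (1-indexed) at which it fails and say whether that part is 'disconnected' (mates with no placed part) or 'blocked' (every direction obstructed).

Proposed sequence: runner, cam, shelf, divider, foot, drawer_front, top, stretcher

1. runner@(0, 0) [-y clear] — {runner}
2. cam@(1, 0) [+x clear] — {cam, runner}
3. shelf@(2, 1) — no placed neighbour ⇒ disconnected

Invalid at step 3 (disconnected)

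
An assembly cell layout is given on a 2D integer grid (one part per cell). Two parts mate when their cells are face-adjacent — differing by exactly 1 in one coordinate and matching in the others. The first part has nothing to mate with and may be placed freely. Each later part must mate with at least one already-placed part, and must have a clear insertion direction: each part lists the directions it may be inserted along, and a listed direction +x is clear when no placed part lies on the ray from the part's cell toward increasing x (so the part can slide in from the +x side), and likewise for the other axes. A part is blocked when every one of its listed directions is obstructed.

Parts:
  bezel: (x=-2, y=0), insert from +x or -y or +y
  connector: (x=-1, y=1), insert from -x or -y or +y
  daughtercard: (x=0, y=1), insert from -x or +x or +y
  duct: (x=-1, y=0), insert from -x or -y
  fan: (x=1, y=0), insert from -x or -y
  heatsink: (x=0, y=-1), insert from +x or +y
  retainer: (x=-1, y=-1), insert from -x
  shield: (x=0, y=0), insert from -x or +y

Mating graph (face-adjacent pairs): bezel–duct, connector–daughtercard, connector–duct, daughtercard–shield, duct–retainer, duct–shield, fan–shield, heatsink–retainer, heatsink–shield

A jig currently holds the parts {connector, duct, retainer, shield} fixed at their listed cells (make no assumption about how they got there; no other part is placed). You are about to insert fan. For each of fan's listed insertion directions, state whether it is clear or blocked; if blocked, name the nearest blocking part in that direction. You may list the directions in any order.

-x: blocked by shield; -y: clear

-x: nearest on ray is shield@(0, 0) ⇒ blocked
-y: ray from fan(1, 0) has no placed part ⇒ clear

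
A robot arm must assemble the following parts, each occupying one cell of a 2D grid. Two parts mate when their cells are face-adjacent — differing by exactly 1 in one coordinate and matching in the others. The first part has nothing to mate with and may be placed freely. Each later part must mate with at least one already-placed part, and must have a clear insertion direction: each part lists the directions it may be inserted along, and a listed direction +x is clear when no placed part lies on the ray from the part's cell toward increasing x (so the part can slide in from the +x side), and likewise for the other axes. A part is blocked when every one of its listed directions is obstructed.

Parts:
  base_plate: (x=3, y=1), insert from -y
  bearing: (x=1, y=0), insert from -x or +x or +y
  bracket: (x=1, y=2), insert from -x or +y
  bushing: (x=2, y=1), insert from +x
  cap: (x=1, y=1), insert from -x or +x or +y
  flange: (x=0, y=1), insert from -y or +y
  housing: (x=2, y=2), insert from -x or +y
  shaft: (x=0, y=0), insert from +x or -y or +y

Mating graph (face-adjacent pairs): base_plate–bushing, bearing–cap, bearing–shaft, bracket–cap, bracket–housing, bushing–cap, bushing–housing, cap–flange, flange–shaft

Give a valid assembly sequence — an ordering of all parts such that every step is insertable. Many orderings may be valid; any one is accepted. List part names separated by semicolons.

1. bushing@(2, 1) [+x clear] — {bushing}
2. housing@(2, 2) [-x clear] — {bushing, housing}
3. bracket@(1, 2) [-x clear] — {bracket, bushing, housing}
4. cap@(1, 1) [-x clear] — {bracket, bushing, cap, housing}
5. base_plate@(3, 1) [-y clear] — {base_plate, bracket, bushing, cap, housing}
6. flange@(0, 1) [-y clear] — {base_plate, bracket, bushing, cap, flange, housing}
7. shaft@(0, 0) [+x clear] — {base_plate, bracket, bushing, cap, flange, housing, shaft}
8. bearing@(1, 0) [+x clear] — {base_plate, bearing, bracket, bushing, cap, flange, housing, shaft}

bushing; housing; bracket; cap; base_plate; flange; shaft; bearing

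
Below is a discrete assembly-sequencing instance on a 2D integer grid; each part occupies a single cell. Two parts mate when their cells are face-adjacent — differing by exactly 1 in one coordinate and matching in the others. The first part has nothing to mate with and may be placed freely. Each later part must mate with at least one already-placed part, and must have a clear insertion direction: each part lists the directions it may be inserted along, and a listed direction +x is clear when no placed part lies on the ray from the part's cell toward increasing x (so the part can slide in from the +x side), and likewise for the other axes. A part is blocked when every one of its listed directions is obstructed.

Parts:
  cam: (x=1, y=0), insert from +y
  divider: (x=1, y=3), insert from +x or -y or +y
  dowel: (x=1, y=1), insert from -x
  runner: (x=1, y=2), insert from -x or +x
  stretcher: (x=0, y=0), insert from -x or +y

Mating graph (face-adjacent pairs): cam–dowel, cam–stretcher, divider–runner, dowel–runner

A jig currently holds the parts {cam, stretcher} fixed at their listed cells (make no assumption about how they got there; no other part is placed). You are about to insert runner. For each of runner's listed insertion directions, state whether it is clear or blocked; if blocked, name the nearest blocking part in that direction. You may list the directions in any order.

+x: clear; -x: clear

-x: ray from runner(1, 2) has no placed part ⇒ clear
+x: ray from runner(1, 2) has no placed part ⇒ clear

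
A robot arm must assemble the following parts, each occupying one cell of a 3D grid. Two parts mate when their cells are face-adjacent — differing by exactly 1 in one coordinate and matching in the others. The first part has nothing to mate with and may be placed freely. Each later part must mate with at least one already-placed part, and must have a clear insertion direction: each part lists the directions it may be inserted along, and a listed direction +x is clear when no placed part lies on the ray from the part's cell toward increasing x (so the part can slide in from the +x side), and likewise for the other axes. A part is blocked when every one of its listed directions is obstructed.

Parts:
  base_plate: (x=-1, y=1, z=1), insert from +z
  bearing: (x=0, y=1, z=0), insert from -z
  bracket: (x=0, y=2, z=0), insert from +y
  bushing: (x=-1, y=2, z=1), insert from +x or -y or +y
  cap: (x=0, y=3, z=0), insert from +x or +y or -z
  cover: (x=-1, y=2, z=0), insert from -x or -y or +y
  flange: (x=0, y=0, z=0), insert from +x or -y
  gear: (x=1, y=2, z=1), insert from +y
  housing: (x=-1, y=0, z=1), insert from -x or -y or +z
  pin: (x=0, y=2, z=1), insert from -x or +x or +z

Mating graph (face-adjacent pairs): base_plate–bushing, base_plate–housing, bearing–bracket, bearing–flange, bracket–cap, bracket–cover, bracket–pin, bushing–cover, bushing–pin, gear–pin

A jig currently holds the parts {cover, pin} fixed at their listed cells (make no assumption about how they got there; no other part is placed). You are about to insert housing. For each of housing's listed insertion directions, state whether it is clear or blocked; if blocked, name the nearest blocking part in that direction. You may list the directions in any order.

-x: ray from housing(-1, 0, 1) has no placed part ⇒ clear
-y: ray from housing(-1, 0, 1) has no placed part ⇒ clear
+z: ray from housing(-1, 0, 1) has no placed part ⇒ clear

+z: clear; -x: clear; -y: clear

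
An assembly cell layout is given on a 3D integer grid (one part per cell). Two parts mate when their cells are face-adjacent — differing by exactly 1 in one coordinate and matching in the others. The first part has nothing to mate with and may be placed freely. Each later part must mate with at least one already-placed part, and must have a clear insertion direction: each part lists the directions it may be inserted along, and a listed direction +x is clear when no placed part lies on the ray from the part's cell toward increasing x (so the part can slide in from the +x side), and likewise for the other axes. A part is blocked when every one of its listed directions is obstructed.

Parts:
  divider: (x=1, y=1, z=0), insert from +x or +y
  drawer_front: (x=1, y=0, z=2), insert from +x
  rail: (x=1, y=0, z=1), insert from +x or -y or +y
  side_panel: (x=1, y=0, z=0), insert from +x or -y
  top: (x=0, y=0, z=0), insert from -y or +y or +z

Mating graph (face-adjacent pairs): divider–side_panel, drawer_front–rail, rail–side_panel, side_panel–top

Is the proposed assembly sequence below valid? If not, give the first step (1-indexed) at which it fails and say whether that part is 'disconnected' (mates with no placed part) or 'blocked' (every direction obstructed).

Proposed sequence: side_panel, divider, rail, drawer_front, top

Valid

1. side_panel@(1, 0, 0) [+x clear] — {side_panel}
2. divider@(1, 1, 0) [+x clear] — {divider, side_panel}
3. rail@(1, 0, 1) [+x clear] — {divider, rail, side_panel}
4. drawer_front@(1, 0, 2) [+x clear] — {divider, drawer_front, rail, side_panel}
5. top@(0, 0, 0) [-y clear] — {divider, drawer_front, rail, side_panel, top}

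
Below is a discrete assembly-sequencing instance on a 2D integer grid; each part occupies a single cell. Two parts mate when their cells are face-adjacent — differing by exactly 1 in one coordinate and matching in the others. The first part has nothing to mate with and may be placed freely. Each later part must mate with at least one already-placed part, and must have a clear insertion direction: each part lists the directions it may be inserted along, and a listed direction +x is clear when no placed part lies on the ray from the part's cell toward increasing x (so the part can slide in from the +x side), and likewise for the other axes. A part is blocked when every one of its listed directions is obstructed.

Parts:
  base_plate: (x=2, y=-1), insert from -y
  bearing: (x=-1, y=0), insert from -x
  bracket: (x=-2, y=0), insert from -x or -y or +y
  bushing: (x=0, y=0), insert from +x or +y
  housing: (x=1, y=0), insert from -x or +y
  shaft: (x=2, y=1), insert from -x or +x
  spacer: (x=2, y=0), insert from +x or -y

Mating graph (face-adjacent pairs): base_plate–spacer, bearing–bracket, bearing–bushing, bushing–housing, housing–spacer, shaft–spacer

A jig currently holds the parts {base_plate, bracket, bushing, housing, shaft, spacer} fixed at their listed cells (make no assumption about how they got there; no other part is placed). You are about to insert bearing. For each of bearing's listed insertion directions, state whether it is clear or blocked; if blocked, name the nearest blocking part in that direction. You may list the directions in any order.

-x: blocked by bracket

-x: nearest on ray is bracket@(-2, 0) ⇒ blocked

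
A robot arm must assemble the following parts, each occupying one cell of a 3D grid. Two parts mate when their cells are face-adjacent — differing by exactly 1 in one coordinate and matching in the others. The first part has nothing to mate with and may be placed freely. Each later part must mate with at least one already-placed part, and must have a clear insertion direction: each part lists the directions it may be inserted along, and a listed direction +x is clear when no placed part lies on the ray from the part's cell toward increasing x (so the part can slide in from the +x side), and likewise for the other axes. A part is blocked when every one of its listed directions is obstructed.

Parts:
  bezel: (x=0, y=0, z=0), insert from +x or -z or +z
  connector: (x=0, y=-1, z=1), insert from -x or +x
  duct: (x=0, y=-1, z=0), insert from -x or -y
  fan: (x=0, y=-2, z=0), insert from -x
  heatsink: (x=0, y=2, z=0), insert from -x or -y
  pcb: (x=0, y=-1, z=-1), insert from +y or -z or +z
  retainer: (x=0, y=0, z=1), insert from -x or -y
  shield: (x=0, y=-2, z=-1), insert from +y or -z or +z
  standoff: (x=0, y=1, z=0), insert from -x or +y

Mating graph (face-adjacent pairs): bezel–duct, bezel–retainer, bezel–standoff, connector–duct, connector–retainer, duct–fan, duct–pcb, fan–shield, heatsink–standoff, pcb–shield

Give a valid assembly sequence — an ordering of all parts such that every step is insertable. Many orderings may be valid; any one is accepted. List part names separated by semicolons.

shield; pcb; duct; connector; retainer; fan; bezel; standoff; heatsink

1. shield@(0, -2, -1) [+y clear] — {shield}
2. pcb@(0, -1, -1) [+y clear] — {pcb, shield}
3. duct@(0, -1, 0) [-x clear] — {duct, pcb, shield}
4. connector@(0, -1, 1) [-x clear] — {connector, duct, pcb, shield}
5. retainer@(0, 0, 1) [-x clear] — {connector, duct, pcb, retainer, shield}
6. fan@(0, -2, 0) [-x clear] — {connector, duct, fan, pcb, retainer, shield}
7. bezel@(0, 0, 0) [+x clear] — {bezel, connector, duct, fan, pcb, retainer, shield}
8. standoff@(0, 1, 0) [-x clear] — {bezel, connector, duct, fan, pcb, retainer, shield, standoff}
9. heatsink@(0, 2, 0) [-x clear] — {bezel, connector, duct, fan, heatsink, pcb, retainer, shield, standoff}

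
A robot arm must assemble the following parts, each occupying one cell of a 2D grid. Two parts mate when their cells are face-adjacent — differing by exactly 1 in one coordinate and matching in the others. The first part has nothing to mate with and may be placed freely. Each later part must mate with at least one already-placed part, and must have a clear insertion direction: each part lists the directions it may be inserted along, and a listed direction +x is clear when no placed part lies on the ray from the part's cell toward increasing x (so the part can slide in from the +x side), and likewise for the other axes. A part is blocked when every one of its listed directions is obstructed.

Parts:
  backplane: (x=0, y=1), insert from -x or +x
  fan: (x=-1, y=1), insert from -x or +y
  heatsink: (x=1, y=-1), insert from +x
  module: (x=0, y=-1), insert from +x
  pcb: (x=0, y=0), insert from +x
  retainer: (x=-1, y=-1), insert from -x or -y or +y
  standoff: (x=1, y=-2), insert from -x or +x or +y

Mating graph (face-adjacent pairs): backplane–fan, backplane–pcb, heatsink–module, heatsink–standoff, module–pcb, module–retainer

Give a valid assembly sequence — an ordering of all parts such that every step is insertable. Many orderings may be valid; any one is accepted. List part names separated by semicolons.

1. module@(0, -1) [+x clear] — {module}
2. heatsink@(1, -1) [+x clear] — {heatsink, module}
3. retainer@(-1, -1) [-x clear] — {heatsink, module, retainer}
4. pcb@(0, 0) [+x clear] — {heatsink, module, pcb, retainer}
5. backplane@(0, 1) [-x clear] — {backplane, heatsink, module, pcb, retainer}
6. standoff@(1, -2) [-x clear] — {backplane, heatsink, module, pcb, retainer, standoff}
7. fan@(-1, 1) [-x clear] — {backplane, fan, heatsink, module, pcb, retainer, standoff}

module; heatsink; retainer; pcb; backplane; standoff; fan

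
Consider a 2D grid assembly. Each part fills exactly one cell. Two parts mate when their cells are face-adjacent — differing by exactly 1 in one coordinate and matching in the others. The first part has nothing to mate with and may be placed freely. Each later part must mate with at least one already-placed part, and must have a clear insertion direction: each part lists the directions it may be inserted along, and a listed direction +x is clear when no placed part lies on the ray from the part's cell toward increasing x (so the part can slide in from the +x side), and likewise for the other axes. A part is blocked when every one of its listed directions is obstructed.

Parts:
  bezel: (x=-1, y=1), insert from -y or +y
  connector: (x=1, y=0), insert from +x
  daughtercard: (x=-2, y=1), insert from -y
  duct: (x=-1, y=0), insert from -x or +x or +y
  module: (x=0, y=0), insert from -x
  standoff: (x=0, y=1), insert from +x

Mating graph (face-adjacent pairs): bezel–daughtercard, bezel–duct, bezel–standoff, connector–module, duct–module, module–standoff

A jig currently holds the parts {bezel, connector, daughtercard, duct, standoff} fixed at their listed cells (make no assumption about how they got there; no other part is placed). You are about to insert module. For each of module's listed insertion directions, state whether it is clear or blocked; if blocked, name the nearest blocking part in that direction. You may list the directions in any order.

-x: nearest on ray is duct@(-1, 0) ⇒ blocked

-x: blocked by duct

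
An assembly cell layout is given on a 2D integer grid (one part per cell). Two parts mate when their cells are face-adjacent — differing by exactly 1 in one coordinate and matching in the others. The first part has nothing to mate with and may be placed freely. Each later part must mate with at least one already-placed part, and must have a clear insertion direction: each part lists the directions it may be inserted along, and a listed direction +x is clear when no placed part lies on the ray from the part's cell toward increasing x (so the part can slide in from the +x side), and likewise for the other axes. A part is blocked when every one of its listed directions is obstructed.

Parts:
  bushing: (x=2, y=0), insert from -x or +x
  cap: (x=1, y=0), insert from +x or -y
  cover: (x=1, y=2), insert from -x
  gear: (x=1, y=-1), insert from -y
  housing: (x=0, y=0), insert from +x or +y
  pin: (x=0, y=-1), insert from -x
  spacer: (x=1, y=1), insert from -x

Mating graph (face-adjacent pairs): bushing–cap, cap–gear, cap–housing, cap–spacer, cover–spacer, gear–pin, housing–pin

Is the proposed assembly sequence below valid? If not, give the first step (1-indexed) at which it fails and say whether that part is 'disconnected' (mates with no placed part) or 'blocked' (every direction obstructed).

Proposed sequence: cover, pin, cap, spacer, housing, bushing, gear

1. cover@(1, 2) [-x clear] — {cover}
2. pin@(0, -1) — no placed neighbour ⇒ disconnected

Invalid at step 2 (disconnected)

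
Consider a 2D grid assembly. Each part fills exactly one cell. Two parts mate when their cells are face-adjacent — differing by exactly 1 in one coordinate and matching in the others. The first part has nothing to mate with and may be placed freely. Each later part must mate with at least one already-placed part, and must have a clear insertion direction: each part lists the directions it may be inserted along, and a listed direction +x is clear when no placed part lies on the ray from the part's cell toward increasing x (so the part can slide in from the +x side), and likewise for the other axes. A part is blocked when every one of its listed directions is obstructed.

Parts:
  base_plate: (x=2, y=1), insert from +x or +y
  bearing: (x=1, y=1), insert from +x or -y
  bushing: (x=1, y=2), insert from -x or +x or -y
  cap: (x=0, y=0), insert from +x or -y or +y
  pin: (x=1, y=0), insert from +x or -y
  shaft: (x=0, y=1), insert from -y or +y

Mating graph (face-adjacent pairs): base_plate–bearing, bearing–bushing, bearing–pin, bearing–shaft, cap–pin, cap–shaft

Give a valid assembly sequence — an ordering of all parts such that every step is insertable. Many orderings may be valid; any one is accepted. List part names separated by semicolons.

1. base_plate@(2, 1) [+x clear] — {base_plate}
2. bearing@(1, 1) [-y clear] — {base_plate, bearing}
3. bushing@(1, 2) [-x clear] — {base_plate, bearing, bushing}
4. shaft@(0, 1) [-y clear] — {base_plate, bearing, bushing, shaft}
5. pin@(1, 0) [+x clear] — {base_plate, bearing, bushing, pin, shaft}
6. cap@(0, 0) [-y clear] — {base_plate, bearing, bushing, cap, pin, shaft}

base_plate; bearing; bushing; shaft; pin; cap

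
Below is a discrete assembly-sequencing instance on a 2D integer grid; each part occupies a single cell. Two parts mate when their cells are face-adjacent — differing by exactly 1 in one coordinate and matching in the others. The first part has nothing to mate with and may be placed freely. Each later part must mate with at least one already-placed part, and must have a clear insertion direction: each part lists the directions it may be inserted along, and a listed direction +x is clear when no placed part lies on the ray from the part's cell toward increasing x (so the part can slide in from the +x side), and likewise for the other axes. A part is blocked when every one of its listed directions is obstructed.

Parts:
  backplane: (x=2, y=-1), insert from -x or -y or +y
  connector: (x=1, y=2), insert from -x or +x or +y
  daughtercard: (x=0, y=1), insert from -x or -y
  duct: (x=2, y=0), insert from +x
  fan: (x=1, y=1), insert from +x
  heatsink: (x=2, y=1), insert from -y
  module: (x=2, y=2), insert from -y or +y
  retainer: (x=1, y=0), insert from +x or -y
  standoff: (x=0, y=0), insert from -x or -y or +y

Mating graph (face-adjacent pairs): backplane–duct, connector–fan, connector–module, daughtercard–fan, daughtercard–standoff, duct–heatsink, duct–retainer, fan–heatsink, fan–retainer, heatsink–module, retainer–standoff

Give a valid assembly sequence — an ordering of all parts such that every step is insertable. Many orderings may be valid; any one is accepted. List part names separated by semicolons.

standoff; daughtercard; retainer; fan; connector; module; heatsink; duct; backplane

1. standoff@(0, 0) [-x clear] — {standoff}
2. daughtercard@(0, 1) [-x clear] — {daughtercard, standoff}
3. retainer@(1, 0) [+x clear] — {daughtercard, retainer, standoff}
4. fan@(1, 1) [+x clear] — {daughtercard, fan, retainer, standoff}
5. connector@(1, 2) [-x clear] — {connector, daughtercard, fan, retainer, standoff}
6. module@(2, 2) [-y clear] — {connector, daughtercard, fan, module, retainer, standoff}
7. heatsink@(2, 1) [-y clear] — {connector, daughtercard, fan, heatsink, module, retainer, standoff}
8. duct@(2, 0) [+x clear] — {connector, daughtercard, duct, fan, heatsink, module, retainer, standoff}
9. backplane@(2, -1) [-x clear] — {backplane, connector, daughtercard, duct, fan, heatsink, module, retainer, standoff}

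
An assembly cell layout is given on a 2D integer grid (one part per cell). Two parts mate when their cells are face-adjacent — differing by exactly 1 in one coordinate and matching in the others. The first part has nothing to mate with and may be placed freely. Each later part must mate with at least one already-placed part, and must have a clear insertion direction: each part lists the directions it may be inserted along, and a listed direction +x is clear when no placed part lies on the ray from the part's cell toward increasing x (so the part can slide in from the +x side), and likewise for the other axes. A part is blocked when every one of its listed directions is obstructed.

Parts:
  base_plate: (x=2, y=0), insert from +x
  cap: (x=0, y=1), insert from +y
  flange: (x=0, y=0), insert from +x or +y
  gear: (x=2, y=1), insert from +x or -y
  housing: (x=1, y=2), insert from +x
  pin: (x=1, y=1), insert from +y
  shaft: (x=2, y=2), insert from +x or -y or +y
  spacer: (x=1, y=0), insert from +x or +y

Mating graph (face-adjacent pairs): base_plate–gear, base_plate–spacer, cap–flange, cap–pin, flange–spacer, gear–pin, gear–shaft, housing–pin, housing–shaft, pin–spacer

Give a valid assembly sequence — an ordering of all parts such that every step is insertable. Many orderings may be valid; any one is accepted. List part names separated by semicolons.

1. base_plate@(2, 0) [+x clear] — {base_plate}
2. gear@(2, 1) [+x clear] — {base_plate, gear}
3. spacer@(1, 0) [+y clear] — {base_plate, gear, spacer}
4. flange@(0, 0) [+y clear] — {base_plate, flange, gear, spacer}
5. pin@(1, 1) [+y clear] — {base_plate, flange, gear, pin, spacer}
6. cap@(0, 1) [+y clear] — {base_plate, cap, flange, gear, pin, spacer}
7. housing@(1, 2) [+x clear] — {base_plate, cap, flange, gear, housing, pin, spacer}
8. shaft@(2, 2) [+x clear] — {base_plate, cap, flange, gear, housing, pin, shaft, spacer}

base_plate; gear; spacer; flange; pin; cap; housing; shaft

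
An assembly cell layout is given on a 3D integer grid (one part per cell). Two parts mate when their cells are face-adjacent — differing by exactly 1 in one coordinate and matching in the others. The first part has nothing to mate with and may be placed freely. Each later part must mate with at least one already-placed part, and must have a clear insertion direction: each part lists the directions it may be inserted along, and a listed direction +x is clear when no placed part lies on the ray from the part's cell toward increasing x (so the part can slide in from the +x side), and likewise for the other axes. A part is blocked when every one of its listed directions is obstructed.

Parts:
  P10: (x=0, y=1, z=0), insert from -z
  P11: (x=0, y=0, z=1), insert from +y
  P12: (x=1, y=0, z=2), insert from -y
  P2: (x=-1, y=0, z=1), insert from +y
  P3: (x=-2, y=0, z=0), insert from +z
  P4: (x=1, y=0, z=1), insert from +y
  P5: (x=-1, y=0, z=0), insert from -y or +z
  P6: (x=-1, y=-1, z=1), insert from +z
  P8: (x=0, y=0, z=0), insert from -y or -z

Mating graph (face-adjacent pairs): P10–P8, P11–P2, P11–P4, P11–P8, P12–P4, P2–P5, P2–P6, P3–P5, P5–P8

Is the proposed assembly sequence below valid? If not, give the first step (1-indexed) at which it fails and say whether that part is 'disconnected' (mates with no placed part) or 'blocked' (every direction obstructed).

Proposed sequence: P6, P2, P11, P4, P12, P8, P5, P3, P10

Valid

1. P6@(-1, -1, 1) [+z clear] — {P6}
2. P2@(-1, 0, 1) [+y clear] — {P2, P6}
3. P11@(0, 0, 1) [+y clear] — {P11, P2, P6}
4. P4@(1, 0, 1) [+y clear] — {P11, P2, P4, P6}
5. P12@(1, 0, 2) [-y clear] — {P11, P12, P2, P4, P6}
6. P8@(0, 0, 0) [-y clear] — {P11, P12, P2, P4, P6, P8}
7. P5@(-1, 0, 0) [-y clear] — {P11, P12, P2, P4, P5, P6, P8}
8. P3@(-2, 0, 0) [+z clear] — {P11, P12, P2, P3, P4, P5, P6, P8}
9. P10@(0, 1, 0) [-z clear] — {P10, P11, P12, P2, P3, P4, P5, P6, P8}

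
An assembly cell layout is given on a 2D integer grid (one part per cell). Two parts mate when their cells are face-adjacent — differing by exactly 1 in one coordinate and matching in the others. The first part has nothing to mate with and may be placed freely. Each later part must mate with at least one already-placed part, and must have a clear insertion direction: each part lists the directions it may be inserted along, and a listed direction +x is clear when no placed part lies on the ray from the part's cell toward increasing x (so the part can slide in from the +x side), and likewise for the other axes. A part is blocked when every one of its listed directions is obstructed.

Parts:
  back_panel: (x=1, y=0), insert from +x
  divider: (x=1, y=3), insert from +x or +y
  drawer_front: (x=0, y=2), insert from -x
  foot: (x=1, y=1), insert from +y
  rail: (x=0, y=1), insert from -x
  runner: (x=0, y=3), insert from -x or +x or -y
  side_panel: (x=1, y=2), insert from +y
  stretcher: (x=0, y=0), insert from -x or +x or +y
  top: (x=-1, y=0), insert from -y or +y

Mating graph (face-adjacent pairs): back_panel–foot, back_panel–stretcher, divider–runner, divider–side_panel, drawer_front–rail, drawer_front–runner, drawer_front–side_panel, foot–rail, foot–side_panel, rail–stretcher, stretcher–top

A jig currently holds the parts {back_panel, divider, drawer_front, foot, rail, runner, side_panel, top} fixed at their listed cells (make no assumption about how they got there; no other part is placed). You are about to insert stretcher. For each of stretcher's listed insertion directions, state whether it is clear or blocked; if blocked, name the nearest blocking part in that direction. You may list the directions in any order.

-x: nearest on ray is top@(-1, 0) ⇒ blocked
+x: nearest on ray is back_panel@(1, 0) ⇒ blocked
+y: nearest on ray is rail@(0, 1) ⇒ blocked

+x: blocked by back_panel; +y: blocked by rail; -x: blocked by top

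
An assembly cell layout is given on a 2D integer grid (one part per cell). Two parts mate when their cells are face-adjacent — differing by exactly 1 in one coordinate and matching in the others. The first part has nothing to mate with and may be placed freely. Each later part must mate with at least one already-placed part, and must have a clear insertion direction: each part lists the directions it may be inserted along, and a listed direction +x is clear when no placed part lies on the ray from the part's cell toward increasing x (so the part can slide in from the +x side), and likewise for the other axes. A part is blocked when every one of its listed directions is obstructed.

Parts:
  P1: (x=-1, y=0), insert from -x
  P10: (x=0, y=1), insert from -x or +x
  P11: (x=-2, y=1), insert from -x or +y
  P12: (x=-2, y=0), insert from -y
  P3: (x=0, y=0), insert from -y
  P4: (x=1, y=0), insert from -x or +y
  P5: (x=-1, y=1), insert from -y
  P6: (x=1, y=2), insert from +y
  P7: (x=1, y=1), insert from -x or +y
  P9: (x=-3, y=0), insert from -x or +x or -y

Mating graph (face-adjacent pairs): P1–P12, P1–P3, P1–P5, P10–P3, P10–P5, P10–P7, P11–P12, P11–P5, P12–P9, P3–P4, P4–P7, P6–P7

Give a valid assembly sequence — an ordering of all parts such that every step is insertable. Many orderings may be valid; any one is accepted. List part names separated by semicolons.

1. P7@(1, 1) [-x clear] — {P7}
2. P10@(0, 1) [-x clear] — {P10, P7}
3. P5@(-1, 1) [-y clear] — {P10, P5, P7}
4. P11@(-2, 1) [-x clear] — {P10, P11, P5, P7}
5. P4@(1, 0) [-x clear] — {P10, P11, P4, P5, P7}
6. P1@(-1, 0) [-x clear] — {P1, P10, P11, P4, P5, P7}
7. P12@(-2, 0) [-y clear] — {P1, P10, P11, P12, P4, P5, P7}
8. P3@(0, 0) [-y clear] — {P1, P10, P11, P12, P3, P4, P5, P7}
9. P6@(1, 2) [+y clear] — {P1, P10, P11, P12, P3, P4, P5, P6, P7}
10. P9@(-3, 0) [-x clear] — {P1, P10, P11, P12, P3, P4, P5, P6, P7, P9}

P7; P10; P5; P11; P4; P1; P12; P3; P6; P9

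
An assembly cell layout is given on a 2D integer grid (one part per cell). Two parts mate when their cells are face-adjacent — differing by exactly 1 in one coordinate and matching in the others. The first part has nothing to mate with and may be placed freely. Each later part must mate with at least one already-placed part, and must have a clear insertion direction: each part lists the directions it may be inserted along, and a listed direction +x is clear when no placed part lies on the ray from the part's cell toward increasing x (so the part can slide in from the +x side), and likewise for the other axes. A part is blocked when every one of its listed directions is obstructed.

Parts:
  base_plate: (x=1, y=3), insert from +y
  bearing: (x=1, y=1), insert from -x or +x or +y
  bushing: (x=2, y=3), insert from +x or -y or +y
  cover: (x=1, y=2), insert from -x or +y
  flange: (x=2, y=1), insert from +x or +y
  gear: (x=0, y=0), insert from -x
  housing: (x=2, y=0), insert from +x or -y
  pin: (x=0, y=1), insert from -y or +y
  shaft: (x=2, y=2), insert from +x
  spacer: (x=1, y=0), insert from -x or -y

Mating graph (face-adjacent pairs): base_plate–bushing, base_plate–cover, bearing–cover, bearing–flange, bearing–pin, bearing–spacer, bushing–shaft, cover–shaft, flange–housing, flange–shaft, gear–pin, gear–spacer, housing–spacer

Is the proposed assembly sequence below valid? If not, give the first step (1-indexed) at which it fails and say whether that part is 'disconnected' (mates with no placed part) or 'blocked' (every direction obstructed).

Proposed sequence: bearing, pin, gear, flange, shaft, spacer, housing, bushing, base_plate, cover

1. bearing@(1, 1) [-x clear] — {bearing}
2. pin@(0, 1) [-y clear] — {bearing, pin}
3. gear@(0, 0) [-x clear] — {bearing, gear, pin}
4. flange@(2, 1) [+x clear] — {bearing, flange, gear, pin}
5. shaft@(2, 2) [+x clear] — {bearing, flange, gear, pin, shaft}
6. spacer@(1, 0) [-y clear] — {bearing, flange, gear, pin, shaft, spacer}
7. housing@(2, 0) [+x clear] — {bearing, flange, gear, housing, pin, shaft, spacer}
8. bushing@(2, 3) [+x clear] — {bearing, bushing, flange, gear, housing, pin, shaft, spacer}
9. base_plate@(1, 3) [+y clear] — {base_plate, bearing, bushing, flange, gear, housing, pin, shaft, spacer}
10. cover@(1, 2) [-x clear] — {base_plate, bearing, bushing, cover, flange, gear, housing, pin, shaft, spacer}

Valid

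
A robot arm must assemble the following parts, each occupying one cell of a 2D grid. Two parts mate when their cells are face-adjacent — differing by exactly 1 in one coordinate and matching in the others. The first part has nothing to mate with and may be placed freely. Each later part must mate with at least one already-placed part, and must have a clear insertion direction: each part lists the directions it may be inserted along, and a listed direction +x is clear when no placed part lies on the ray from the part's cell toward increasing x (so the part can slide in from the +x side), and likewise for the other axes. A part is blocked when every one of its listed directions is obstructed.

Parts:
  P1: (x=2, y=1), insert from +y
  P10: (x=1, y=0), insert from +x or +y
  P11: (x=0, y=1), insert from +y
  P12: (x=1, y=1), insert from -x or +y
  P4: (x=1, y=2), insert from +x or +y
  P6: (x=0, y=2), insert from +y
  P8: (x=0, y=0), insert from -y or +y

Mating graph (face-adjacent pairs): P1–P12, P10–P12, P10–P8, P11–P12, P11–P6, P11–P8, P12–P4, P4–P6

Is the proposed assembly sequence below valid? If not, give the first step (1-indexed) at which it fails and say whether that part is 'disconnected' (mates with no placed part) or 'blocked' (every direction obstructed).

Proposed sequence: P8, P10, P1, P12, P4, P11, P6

Invalid at step 3 (disconnected)

1. P8@(0, 0) [-y clear] — {P8}
2. P10@(1, 0) [+x clear] — {P10, P8}
3. P1@(2, 1) — no placed neighbour ⇒ disconnected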